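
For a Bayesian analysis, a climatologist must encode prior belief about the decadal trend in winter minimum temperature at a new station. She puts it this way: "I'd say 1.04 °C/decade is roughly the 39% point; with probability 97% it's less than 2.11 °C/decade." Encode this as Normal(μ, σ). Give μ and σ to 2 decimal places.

For Normal(μ,σ), the p-quantile is μ + z_p·σ. Here z_{0.39} = -0.2793, z_{0.97} = 1.881.
So 1.04 = μ − 0.2793σ and 2.11 = μ + 1.881σ.
Subtracting: σ = (2.11 − 1.04)/(1.881 − (-0.2793)) = 0.50.
Then μ = 1.04 − (-0.2793)·0.50 = 1.18.

μ = 1.18, σ = 0.50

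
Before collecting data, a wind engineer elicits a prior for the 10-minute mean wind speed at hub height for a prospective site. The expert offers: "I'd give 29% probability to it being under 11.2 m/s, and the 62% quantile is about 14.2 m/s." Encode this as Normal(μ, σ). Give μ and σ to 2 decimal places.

For Normal(μ,σ), the p-quantile is μ + z_p·σ. Here z_{0.29} = -0.5534, z_{0.62} = 0.3055.
So 11.2 = μ − 0.5534σ and 14.2 = μ + 0.3055σ.
Subtracting: σ = (14.2 − 11.2)/(0.3055 − (-0.5534)) = 3.49.
Then μ = 11.2 − (-0.5534)·3.49 = 13.13.

μ = 13.13, σ = 3.49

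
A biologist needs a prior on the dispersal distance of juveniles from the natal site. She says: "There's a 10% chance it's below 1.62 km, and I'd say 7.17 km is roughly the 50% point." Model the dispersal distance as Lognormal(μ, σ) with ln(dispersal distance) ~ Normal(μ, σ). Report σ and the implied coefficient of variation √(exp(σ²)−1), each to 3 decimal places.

σ ≈ 1.161, CV ≈ 1.687

If T ~ Lognormal(μ,σ) then ln T ~ Normal(μ,σ), so the p-quantile of ln T is μ + z_p·σ.
ln(1.62) = 0.4824 and ln(7.17) = 1.97; z_{0.1} = -1.282, z_{0.5} = 0.
σ = (1.97 − 0.4824)/(0 − (-1.282)) = 1.161.
μ = 0.4824 − (-1.282)·1.161 = 1.970.
CV = √(exp(σ²)−1) = √(exp(1.3472)−1) = 1.687.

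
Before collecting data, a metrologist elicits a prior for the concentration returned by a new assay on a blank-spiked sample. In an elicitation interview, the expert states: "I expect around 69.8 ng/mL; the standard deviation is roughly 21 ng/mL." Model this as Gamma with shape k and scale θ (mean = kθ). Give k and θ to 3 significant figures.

For Gamma(k, scale θ): mean = kθ, variance = kθ², so CV = 1/√k.
CV = SD/mean = 21/69.8 = 0.3009, hence k = 1/CV² = 11.
Then θ = mean/k = 69.8/11 = 6.32.

k ≈ 11, θ ≈ 6.32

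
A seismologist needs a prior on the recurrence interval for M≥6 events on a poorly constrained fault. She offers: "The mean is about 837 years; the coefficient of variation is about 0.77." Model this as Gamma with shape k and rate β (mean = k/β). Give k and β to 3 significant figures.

k ≈ 1.69, β ≈ 0.00202

For Gamma(k, rate β): mean = k/β, variance = k/β², so CV = 1/√k.
CV = 0.77, hence k = 1/CV² = 1.69.
Then β = k/mean = 1.69/837 = 0.00202.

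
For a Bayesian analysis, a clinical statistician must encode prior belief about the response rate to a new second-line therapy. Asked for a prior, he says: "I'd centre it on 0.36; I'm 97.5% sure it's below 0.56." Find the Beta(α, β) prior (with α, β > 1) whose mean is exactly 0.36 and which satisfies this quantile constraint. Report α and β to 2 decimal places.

α ≈ 8.40, β ≈ 14.93

With mean 0.36 fixed, write α = 0.36s, β = 0.64s where s = α+β.
Need P(θ < 0.56) = 0.975 under Beta(0.36s, 0.64s). Normal approximation: (q−m)/√(m(1−m)/s) ≈ z_{0.975} = 1.96, so s ≈ 0.36·0.64·(1.96)²/(0.56−0.36)² = 22.1.
At s = 22.1: P(θ<0.56) ≈ 0.972. Adjusting to match 0.975 gives s ≈ 23.33.
So α = 0.36·23.33 ≈ 8.40, β = 0.64·23.33 ≈ 14.93.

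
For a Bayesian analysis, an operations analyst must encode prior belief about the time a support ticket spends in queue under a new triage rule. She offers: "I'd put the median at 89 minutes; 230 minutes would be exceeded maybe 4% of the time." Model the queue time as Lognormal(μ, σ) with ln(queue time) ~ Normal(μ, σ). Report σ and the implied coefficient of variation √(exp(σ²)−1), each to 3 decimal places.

σ ≈ 0.542, CV ≈ 0.585

If T ~ Lognormal(μ,σ) then ln T ~ Normal(μ,σ), so the p-quantile of ln T is μ + z_p·σ.
ln(89) = 4.489 and ln(230) = 5.438; z_{0.5} = 0, z_{0.96} = 1.751.
σ = (5.438 − 4.489)/(1.751 − (0)) = 0.542.
μ = 4.489 − (0)·0.542 = 4.489.
CV = √(exp(σ²)−1) = √(exp(0.2941)−1) = 0.585.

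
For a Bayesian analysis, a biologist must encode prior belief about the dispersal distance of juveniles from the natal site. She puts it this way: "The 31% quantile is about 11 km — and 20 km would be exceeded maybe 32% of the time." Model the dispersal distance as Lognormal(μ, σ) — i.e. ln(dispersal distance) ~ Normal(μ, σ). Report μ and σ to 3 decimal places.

If T ~ Lognormal(μ,σ) then ln T ~ Normal(μ,σ), so the p-quantile of ln T is μ + z_p·σ.
ln(11) = 2.398 and ln(20) = 2.996; z_{0.31} = -0.4959, z_{0.68} = 0.4677.
σ = (2.996 − 2.398)/(0.4677 − (-0.4959)) = 0.620.
μ = 2.398 − (-0.4959)·0.620 = 2.706.

μ ≈ 2.706, σ ≈ 0.620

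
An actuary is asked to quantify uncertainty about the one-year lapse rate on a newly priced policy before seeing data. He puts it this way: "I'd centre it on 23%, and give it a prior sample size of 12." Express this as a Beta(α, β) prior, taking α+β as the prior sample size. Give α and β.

Under the effective-sample-size interpretation, Beta(α, β) has prior mean α/(α+β) and prior sample size α+β.
So α+β = 12 and α/(α+β) = 0.23, giving α = 0.23·12 = 2.76 and β = 12 − 2.76 = 9.24.

α = 2.76, β = 9.24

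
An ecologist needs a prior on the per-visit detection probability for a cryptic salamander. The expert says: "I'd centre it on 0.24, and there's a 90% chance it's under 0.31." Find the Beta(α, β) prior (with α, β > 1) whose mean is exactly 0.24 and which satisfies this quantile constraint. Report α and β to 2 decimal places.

α ≈ 15.27, β ≈ 48.34

With mean 0.24 fixed, write α = 0.24s, β = 0.76s where s = α+β.
Need P(θ < 0.31) = 0.9 under Beta(0.24s, 0.76s). Normal approximation: (q−m)/√(m(1−m)/s) ≈ z_{0.9} = 1.28, so s ≈ 0.24·0.76·(1.28)²/(0.31−0.24)² = 61.1.
At s = 61.1: P(θ<0.31) ≈ 0.896. Adjusting to match 0.9 gives s ≈ 63.61.
So α = 0.24·63.61 ≈ 15.27, β = 0.76·63.61 ≈ 48.34.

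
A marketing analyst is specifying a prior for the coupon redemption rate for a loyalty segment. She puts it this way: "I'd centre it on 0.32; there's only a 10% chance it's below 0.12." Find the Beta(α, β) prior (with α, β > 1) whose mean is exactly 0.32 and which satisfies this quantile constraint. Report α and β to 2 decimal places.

α ≈ 2.35, β ≈ 4.99

With mean 0.32 fixed, write α = 0.32s, β = 0.68s where s = α+β.
Need P(θ < 0.12) = 0.1 under Beta(0.32s, 0.68s). Normal approximation: (q−m)/√(m(1−m)/s) ≈ z_{0.1} = -1.28, so s ≈ 0.32·0.68·(-1.28)²/(0.12−0.32)² = 8.9.
At s = 8.9: P(θ<0.12) ≈ 0.075. Adjusting to match 0.1 gives s ≈ 7.33.
So α = 0.32·7.33 ≈ 2.35, β = 0.68·7.33 ≈ 4.99.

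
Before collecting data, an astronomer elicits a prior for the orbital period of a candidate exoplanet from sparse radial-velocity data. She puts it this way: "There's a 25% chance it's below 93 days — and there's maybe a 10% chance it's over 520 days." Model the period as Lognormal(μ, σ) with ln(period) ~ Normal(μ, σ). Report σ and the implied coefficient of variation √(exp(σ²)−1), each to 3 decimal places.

If T ~ Lognormal(μ,σ) then ln T ~ Normal(μ,σ), so the p-quantile of ln T is μ + z_p·σ.
ln(93) = 4.533 and ln(520) = 6.254; z_{0.25} = -0.6745, z_{0.9} = 1.282.
σ = (6.254 − 4.533)/(1.282 − (-0.6745)) = 0.880.
μ = 4.533 − (-0.6745)·0.880 = 5.126.
CV = √(exp(σ²)−1) = √(exp(0.7743)−1) = 1.081.

σ ≈ 0.880, CV ≈ 1.081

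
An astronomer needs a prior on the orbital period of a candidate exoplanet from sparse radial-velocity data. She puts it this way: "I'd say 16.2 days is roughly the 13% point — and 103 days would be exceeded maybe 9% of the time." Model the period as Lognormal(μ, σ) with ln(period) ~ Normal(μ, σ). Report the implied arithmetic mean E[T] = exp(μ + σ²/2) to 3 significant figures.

If T ~ Lognormal(μ,σ) then ln T ~ Normal(μ,σ), so the p-quantile of ln T is μ + z_p·σ.
ln(16.2) = 2.785 and ln(103) = 4.635; z_{0.13} = -1.126, z_{0.91} = 1.341.
σ = (4.635 − 2.785)/(1.341 − (-1.126)) = 0.750.
μ = 2.785 − (-1.126)·0.750 = 3.630.
E[T] = exp(μ + σ²/2) = exp(3.630 + 0.2811) = 49.9 days.

E[T] ≈ 49.9 days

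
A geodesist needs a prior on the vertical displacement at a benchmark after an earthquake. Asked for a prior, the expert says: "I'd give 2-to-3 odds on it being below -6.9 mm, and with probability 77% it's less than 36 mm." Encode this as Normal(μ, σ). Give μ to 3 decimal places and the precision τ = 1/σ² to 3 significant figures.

The p-quantile of Normal(μ,σ) is μ + z_p·σ, with z_{0.4} = -0.2533 and z_{0.77} = 0.7388.
Eliminate σ: μ = (z₂·x₁ − z₁·x₂)/(z₂ − z₁) = (0.7388·-6.9 − (-0.2533)·36)/0.9922 = 4.054.
Then σ = (x₂ − x₁)/(z₂ − z₁) = (36 − -6.9)/0.9922 = 43.238.
Precision τ = 1/σ² = 1/43.24² = 0.000535.

μ = 4.054, τ = 0.000535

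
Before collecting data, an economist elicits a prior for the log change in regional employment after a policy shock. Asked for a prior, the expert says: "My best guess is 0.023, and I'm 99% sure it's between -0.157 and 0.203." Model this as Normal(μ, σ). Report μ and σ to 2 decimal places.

μ = 0.02, σ = 0.07

A symmetric 99% interval runs μ ± z·σ with z = 2.576.
Half-width = 0.18, so σ = 0.18/2.576 = 0.07.
μ is the stated best guess, 0.02.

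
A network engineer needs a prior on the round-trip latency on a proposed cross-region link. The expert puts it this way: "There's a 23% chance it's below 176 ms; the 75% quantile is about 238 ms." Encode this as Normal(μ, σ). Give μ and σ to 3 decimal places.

μ = 208.412, σ = 43.868

The p-quantile of Normal(μ,σ) is μ + z_p·σ, with z_{0.23} = -0.7388 and z_{0.75} = 0.6745.
Eliminate σ: μ = (z₂·x₁ − z₁·x₂)/(z₂ − z₁) = (0.6745·176 − (-0.7388)·238)/1.413 = 208.412.
Then σ = (x₂ − x₁)/(z₂ − z₁) = (238 − 176)/1.413 = 43.868.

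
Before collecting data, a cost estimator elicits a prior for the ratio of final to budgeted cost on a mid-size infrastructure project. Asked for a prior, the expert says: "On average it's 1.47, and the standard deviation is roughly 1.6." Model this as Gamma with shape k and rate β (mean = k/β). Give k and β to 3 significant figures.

For Gamma(k, rate β): mean = k/β, variance = k/β², so CV = 1/√k.
CV = SD/mean = 1.6/1.47 = 1.088, hence k = 1/CV² = 0.844.
Then β = k/mean = 0.844/1.47 = 0.574.

k ≈ 0.844, β ≈ 0.574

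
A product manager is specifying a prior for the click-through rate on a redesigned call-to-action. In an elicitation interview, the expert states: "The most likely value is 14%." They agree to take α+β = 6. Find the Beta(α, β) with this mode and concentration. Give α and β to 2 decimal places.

α = 1.56, β = 4.44

For α,β > 1 the Beta mode is (α−1)/(α+β−2). With α+β = 6, the mode is (α−1)/4.
Set (α−1)/4 = 0.14 → α = 1 + 0.14·4 = 1.56.
β = 6 − α = 4.44.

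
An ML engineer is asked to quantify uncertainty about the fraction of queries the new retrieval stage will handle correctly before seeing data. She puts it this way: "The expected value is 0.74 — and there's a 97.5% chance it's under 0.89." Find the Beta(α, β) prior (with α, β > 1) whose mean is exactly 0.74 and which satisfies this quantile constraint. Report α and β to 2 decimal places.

α ≈ 17.98, β ≈ 6.32

With mean 0.74 fixed, write α = 0.74s, β = 0.26s where s = α+β.
Need P(θ < 0.89) = 0.975 under Beta(0.74s, 0.26s). Normal approximation: (q−m)/√(m(1−m)/s) ≈ z_{0.975} = 1.96, so s ≈ 0.74·0.26·(1.96)²/(0.89−0.74)² = 32.8.
At s = 32.8: P(θ<0.89) ≈ 0.990. Adjusting to match 0.975 gives s ≈ 24.30.
So α = 0.74·24.30 ≈ 17.98, β = 0.26·24.30 ≈ 6.32.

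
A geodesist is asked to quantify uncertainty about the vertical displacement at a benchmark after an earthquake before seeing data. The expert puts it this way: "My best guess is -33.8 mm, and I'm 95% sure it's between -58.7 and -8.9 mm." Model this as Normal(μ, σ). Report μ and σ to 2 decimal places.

A symmetric 95% interval runs μ ± z·σ with z = 1.96.
Half-width = 24.9, so σ = 24.9/1.96 = 12.70.
μ is the stated best guess, -33.80.

μ = -33.80, σ = 12.70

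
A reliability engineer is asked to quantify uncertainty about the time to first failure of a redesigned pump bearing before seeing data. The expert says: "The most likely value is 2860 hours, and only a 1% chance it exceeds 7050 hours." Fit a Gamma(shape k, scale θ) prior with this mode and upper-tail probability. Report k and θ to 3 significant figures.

Gamma(k,θ) with k>1 has mode (k−1)θ, so θ = 2860/(k−1).
Need P(X < 7050) = 0.99 with θ tied to k this way. Start at k = 2, θ = 2860: P(X<7050) ≈ 0.705.
Too low — raise k to concentrate. Iterating converges to k ≈ 6.78.
Then θ = 2860/(6.78−1) ≈ 494.

k ≈ 6.78, θ ≈ 494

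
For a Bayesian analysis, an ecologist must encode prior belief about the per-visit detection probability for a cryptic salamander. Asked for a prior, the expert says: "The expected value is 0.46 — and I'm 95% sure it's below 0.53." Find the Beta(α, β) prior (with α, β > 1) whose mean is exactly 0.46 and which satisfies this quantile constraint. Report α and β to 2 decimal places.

With mean 0.46 fixed, write α = 0.46s, β = 0.54s where s = α+β.
Need P(θ < 0.53) = 0.95 under Beta(0.46s, 0.54s). Normal approximation: (q−m)/√(m(1−m)/s) ≈ z_{0.95} = 1.64, so s ≈ 0.46·0.54·(1.64)²/(0.53−0.46)² = 137.2.
At s = 137.2: P(θ<0.53) ≈ 0.950. Adjusting to match 0.95 gives s ≈ 137.60.
So α = 0.46·137.60 ≈ 63.30, β = 0.54·137.60 ≈ 74.30.

α ≈ 63.30, β ≈ 74.30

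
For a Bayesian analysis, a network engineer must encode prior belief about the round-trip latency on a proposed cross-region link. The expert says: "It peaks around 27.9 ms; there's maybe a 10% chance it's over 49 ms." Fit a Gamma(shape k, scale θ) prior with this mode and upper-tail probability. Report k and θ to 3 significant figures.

k ≈ 6.99, θ ≈ 4.66

Gamma(k,θ) with k>1 has mode (k−1)θ, so θ = 27.9/(k−1).
Need P(X < 49) = 0.9 with θ tied to k this way. Start at k = 2, θ = 27.9: P(X<49) ≈ 0.524.
Too low — raise k to concentrate. Iterating converges to k ≈ 6.99.
Then θ = 27.9/(6.99−1) ≈ 4.66.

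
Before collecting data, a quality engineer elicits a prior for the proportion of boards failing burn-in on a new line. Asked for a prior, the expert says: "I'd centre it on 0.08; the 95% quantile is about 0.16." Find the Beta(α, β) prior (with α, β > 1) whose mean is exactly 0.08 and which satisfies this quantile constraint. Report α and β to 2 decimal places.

With mean 0.08 fixed, write α = 0.08s, β = 0.92s where s = α+β.
Need P(θ < 0.16) = 0.95 under Beta(0.08s, 0.92s). Normal approximation: (q−m)/√(m(1−m)/s) ≈ z_{0.95} = 1.64, so s ≈ 0.08·0.92·(1.64)²/(0.16−0.08)² = 31.1.
At s = 31.1: P(θ<0.16) ≈ 0.932. Adjusting to match 0.95 gives s ≈ 39.79.
So α = 0.08·39.79 ≈ 3.18, β = 0.92·39.79 ≈ 36.61.

α ≈ 3.18, β ≈ 36.61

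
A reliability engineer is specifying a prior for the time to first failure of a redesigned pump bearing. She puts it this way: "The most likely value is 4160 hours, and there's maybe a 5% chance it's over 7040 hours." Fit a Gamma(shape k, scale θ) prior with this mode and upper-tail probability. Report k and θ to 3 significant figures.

k ≈ 11.1, θ ≈ 412

Gamma(k,θ) with k>1 has mode (k−1)θ, so θ = 4160/(k−1).
Need P(X < 7040) = 0.95 with θ tied to k this way. Start at k = 2, θ = 4160: P(X<7040) ≈ 0.504.
Too low — raise k to concentrate. Iterating converges to k ≈ 11.1.
Then θ = 4160/(11.1−1) ≈ 412.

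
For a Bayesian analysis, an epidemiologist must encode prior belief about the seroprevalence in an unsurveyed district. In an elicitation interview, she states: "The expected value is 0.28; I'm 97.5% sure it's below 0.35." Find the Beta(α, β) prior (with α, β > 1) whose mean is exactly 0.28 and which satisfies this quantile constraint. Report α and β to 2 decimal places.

With mean 0.28 fixed, write α = 0.28s, β = 0.72s where s = α+β.
Need P(θ < 0.35) = 0.975 under Beta(0.28s, 0.72s). Normal approximation: (q−m)/√(m(1−m)/s) ≈ z_{0.975} = 1.96, so s ≈ 0.28·0.72·(1.96)²/(0.35−0.28)² = 158.0.
At s = 158.0: P(θ<0.35) ≈ 0.971. Adjusting to match 0.975 gives s ≈ 168.26.
So α = 0.28·168.26 ≈ 47.11, β = 0.72·168.26 ≈ 121.15.

α ≈ 47.11, β ≈ 121.15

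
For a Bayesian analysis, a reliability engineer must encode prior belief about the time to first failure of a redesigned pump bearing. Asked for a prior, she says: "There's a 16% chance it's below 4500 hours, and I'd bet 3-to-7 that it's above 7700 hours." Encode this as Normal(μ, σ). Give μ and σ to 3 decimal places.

μ = 6595.169, σ = 2106.846

For Normal(μ,σ), the p-quantile is μ + z_p·σ. Here z_{0.16} = -0.9945, z_{0.7} = 0.5244.
So 4500 = μ − 0.9945σ and 7700 = μ + 0.5244σ.
Subtracting: σ = (7700 − 4500)/(0.5244 − (-0.9945)) = 2106.846.
Then μ = 4500 − (-0.9945)·2106.846 = 6595.169.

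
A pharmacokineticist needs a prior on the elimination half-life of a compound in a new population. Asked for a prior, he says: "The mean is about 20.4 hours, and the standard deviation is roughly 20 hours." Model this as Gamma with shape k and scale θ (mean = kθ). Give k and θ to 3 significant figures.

For Gamma(k, scale θ): mean = kθ, variance = kθ², so CV = 1/√k.
CV = SD/mean = 20/20.4 = 0.9804, hence k = 1/CV² = 1.04.
Then θ = mean/k = 20.4/1.04 = 19.6.

k ≈ 1.04, θ ≈ 19.6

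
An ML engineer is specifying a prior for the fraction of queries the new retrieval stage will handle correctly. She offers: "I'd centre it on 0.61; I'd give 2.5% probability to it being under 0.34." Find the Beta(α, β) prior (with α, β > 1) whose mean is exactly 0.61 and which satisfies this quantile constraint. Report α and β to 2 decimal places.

With mean 0.61 fixed, write α = 0.61s, β = 0.39s where s = α+β.
Need P(θ < 0.34) = 0.025 under Beta(0.61s, 0.39s). Normal approximation: (q−m)/√(m(1−m)/s) ≈ z_{0.025} = -1.96, so s ≈ 0.61·0.39·(-1.96)²/(0.34−0.61)² = 12.5.
At s = 12.5: P(θ<0.34) ≈ 0.025. Adjusting to match 0.025 gives s ≈ 12.64.
So α = 0.61·12.64 ≈ 7.71, β = 0.39·12.64 ≈ 4.93.

α ≈ 7.71, β ≈ 4.93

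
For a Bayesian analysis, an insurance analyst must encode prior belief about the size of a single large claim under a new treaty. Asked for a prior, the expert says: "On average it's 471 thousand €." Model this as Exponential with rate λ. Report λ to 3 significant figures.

Exponential mean = 1/λ, so λ = 1/471.0 = 0.00212.

λ ≈ 0.00212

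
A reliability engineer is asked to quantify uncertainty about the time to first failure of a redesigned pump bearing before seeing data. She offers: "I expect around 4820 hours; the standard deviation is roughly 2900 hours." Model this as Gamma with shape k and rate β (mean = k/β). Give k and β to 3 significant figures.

k ≈ 2.76, β ≈ 0.000573

For Gamma(k, rate β): mean = k/β, variance = k/β², so CV = 1/√k.
CV = SD/mean = 2900/4820 = 0.6017, hence k = 1/CV² = 2.76.
Then β = k/mean = 2.76/4820 = 0.000573.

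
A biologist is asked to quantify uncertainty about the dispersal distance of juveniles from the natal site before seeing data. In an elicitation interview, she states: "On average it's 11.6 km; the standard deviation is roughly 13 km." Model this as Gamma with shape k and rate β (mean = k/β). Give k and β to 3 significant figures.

For Gamma(k, rate β): mean = k/β, variance = k/β², so CV = 1/√k.
CV = SD/mean = 13/11.6 = 1.121, hence k = 1/CV² = 0.796.
Then β = k/mean = 0.796/11.6 = 0.0686.

k ≈ 0.796, β ≈ 0.0686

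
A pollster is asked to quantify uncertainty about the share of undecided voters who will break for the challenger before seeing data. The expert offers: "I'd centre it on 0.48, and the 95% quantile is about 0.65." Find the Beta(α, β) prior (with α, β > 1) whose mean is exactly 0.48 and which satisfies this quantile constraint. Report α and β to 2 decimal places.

α ≈ 10.92, β ≈ 11.83

With mean 0.48 fixed, write α = 0.48s, β = 0.52s where s = α+β.
Need P(θ < 0.65) = 0.95 under Beta(0.48s, 0.52s). Normal approximation: (q−m)/√(m(1−m)/s) ≈ z_{0.95} = 1.64, so s ≈ 0.48·0.52·(1.64)²/(0.65−0.48)² = 23.4.
At s = 23.4: P(θ<0.65) ≈ 0.952. Adjusting to match 0.95 gives s ≈ 22.76.
So α = 0.48·22.76 ≈ 10.92, β = 0.52·22.76 ≈ 11.83.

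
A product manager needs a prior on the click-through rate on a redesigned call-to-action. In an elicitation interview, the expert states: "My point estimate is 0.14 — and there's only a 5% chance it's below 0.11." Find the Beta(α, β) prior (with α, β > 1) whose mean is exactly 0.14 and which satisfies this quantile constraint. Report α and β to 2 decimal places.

α ≈ 46.48, β ≈ 285.54

With mean 0.14 fixed, write α = 0.14s, β = 0.86s where s = α+β.
Need P(θ < 0.11) = 0.05 under Beta(0.14s, 0.86s). Normal approximation: (q−m)/√(m(1−m)/s) ≈ z_{0.05} = -1.64, so s ≈ 0.14·0.86·(-1.64)²/(0.11−0.14)² = 361.9.
At s = 361.9: P(θ<0.11) ≈ 0.043. Adjusting to match 0.05 gives s ≈ 332.02.
So α = 0.14·332.02 ≈ 46.48, β = 0.86·332.02 ≈ 285.54.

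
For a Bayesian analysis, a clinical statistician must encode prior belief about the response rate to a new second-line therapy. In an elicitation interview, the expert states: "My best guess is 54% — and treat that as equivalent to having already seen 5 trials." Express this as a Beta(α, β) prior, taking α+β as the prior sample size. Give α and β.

α = 2.7, β = 2.3

Under the effective-sample-size interpretation, Beta(α, β) has prior mean α/(α+β) and prior sample size α+β.
So α+β = 5 and α/(α+β) = 0.54, giving α = 0.54·5 = 2.7 and β = 5 − 2.7 = 2.3.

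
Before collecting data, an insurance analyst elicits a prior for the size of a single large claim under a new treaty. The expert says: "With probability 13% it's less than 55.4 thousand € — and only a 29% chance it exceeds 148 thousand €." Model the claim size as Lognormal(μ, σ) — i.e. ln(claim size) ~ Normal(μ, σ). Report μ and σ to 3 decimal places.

If T ~ Lognormal(μ,σ) then ln T ~ Normal(μ,σ), so the p-quantile of ln T is μ + z_p·σ.
ln(55.4) = 4.015 and ln(148) = 4.997; z_{0.13} = -1.126, z_{0.71} = 0.5534.
σ = (4.997 − 4.015)/(0.5534 − (-1.126)) = 0.585.
μ = 4.015 − (-1.126)·0.585 = 4.673.

μ ≈ 4.673, σ ≈ 0.585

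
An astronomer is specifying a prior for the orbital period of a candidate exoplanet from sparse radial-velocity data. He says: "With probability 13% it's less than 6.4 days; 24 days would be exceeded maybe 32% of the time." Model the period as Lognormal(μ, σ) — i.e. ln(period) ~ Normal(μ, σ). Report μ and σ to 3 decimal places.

μ ≈ 2.790, σ ≈ 0.829

If T ~ Lognormal(μ,σ) then ln T ~ Normal(μ,σ), so the p-quantile of ln T is μ + z_p·σ.
ln(6.4) = 1.856 and ln(24) = 3.178; z_{0.13} = -1.126, z_{0.68} = 0.4677.
σ = (3.178 − 1.856)/(0.4677 − (-1.126)) = 0.829.
μ = 1.856 − (-1.126)·0.829 = 2.790.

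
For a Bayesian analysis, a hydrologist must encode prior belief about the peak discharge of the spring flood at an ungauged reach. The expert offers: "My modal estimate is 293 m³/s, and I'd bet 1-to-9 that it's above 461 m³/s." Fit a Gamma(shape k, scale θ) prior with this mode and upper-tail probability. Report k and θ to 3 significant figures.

Gamma(k,θ) with k>1 has mode (k−1)θ, so θ = 293/(k−1).
Need P(X < 461) = 0.9 with θ tied to k this way. Start at k = 2, θ = 293: P(X<461) ≈ 0.466.
Too low — raise k to concentrate. Iterating converges to k ≈ 10.1.
Then θ = 293/(10.1−1) ≈ 32.1.

k ≈ 10.1, θ ≈ 32.1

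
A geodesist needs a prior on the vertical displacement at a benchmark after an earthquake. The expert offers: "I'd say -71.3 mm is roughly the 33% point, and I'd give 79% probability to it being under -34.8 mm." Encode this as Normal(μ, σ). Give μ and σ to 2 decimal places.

The p-quantile of Normal(μ,σ) is μ + z_p·σ, with z_{0.33} = -0.4399 and z_{0.79} = 0.8064.
Eliminate σ: μ = (z₂·x₁ − z₁·x₂)/(z₂ − z₁) = (0.8064·-71.3 − (-0.4399)·-34.8)/1.246 = -58.42.
Then σ = (x₂ − x₁)/(z₂ − z₁) = (-34.8 − -71.3)/1.246 = 29.29.

μ = -58.42, σ = 29.29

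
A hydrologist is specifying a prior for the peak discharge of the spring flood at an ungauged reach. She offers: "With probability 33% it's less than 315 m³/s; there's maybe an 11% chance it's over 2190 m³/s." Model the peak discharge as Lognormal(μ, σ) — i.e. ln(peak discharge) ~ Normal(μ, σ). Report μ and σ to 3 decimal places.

If T ~ Lognormal(μ,σ) then ln T ~ Normal(μ,σ), so the p-quantile of ln T is μ + z_p·σ.
ln(315) = 5.753 and ln(2190) = 7.692; z_{0.33} = -0.4399, z_{0.89} = 1.227.
σ = (7.692 − 5.753)/(1.227 − (-0.4399)) = 1.164.
μ = 5.753 − (-0.4399)·1.164 = 6.264.

μ ≈ 6.264, σ ≈ 1.164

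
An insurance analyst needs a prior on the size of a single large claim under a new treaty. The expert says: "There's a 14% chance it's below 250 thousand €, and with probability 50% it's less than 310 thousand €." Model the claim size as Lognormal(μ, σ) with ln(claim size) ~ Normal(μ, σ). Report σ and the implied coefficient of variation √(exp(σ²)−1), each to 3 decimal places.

σ ≈ 0.199, CV ≈ 0.201

If T ~ Lognormal(μ,σ) then ln T ~ Normal(μ,σ), so the p-quantile of ln T is μ + z_p·σ.
ln(250) = 5.521 and ln(310) = 5.737; z_{0.14} = -1.08, z_{0.5} = 0.
σ = (5.737 − 5.521)/(0 − (-1.08)) = 0.199.
μ = 5.521 − (-1.08)·0.199 = 5.737.
CV = √(exp(σ²)−1) = √(exp(0.0396)−1) = 0.201.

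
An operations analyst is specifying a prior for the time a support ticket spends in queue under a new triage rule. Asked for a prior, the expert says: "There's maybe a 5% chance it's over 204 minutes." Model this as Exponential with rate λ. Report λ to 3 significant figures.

λ ≈ 0.0147

P(T > 204.0) = e^(−λ·204.0) = 0.05, so λ = −ln(0.05)/204.0 = 0.0147.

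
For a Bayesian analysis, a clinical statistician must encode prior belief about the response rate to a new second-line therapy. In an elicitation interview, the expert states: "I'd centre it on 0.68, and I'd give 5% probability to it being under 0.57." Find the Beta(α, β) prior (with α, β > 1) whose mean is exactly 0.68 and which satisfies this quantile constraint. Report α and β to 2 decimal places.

With mean 0.68 fixed, write α = 0.68s, β = 0.32s where s = α+β.
Need P(θ < 0.57) = 0.05 under Beta(0.68s, 0.32s). Normal approximation: (q−m)/√(m(1−m)/s) ≈ z_{0.05} = -1.64, so s ≈ 0.68·0.32·(-1.64)²/(0.57−0.68)² = 48.7.
At s = 48.7: P(θ<0.57) ≈ 0.055. Adjusting to match 0.05 gives s ≈ 51.40.
So α = 0.68·51.40 ≈ 34.95, β = 0.32·51.40 ≈ 16.45.

α ≈ 34.95, β ≈ 16.45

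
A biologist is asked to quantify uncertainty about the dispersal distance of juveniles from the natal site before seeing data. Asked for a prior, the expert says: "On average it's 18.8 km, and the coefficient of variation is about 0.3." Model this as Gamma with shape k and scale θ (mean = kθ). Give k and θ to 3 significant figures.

k ≈ 11.1, θ ≈ 1.69

For Gamma(k, scale θ): mean = kθ, variance = kθ², so CV = 1/√k.
CV = 0.3, hence k = 1/CV² = 11.1.
Then θ = mean/k = 18.8/11.1 = 1.69.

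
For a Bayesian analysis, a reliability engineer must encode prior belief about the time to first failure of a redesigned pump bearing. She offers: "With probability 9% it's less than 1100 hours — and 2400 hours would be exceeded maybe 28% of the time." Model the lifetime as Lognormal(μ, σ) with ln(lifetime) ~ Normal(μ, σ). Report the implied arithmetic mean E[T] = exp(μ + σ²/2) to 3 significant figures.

E[T] ≈ 2060 hours

If T ~ Lognormal(μ,σ) then ln T ~ Normal(μ,σ), so the p-quantile of ln T is μ + z_p·σ.
ln(1100) = 7.003 and ln(2400) = 7.783; z_{0.09} = -1.341, z_{0.72} = 0.5828.
σ = (7.783 − 7.003)/(0.5828 − (-1.341)) = 0.406.
μ = 7.003 − (-1.341)·0.406 = 7.547.
E[T] = exp(μ + σ²/2) = exp(7.547 + 0.0822) = 2060 hours.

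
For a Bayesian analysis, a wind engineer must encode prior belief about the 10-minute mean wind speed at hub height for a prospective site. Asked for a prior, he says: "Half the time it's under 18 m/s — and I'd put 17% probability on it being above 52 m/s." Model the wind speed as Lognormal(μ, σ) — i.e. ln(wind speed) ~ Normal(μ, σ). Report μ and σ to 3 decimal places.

μ ≈ 2.890, σ ≈ 1.112

If T ~ Lognormal(μ,σ) then ln T ~ Normal(μ,σ), so the p-quantile of ln T is μ + z_p·σ.
ln(18) = 2.89 and ln(52) = 3.951; z_{0.5} = 0, z_{0.83} = 0.9542.
σ = (3.951 − 2.89)/(0.9542 − (0)) = 1.112.
μ = 2.89 − (0)·1.112 = 2.890.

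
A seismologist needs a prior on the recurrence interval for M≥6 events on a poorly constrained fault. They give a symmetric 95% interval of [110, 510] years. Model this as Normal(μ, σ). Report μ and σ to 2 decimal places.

A symmetric 95% interval runs μ ± z·σ with z = 1.96.
Half-width = 200, so σ = 200/1.96 = 102.04.
μ is the interval midpoint, 310.00.

μ = 310.00, σ = 102.04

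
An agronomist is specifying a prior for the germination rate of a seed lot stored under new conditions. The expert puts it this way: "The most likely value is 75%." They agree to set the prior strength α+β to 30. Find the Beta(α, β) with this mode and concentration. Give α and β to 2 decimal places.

α = 22.00, β = 8.00

For α,β > 1 the Beta mode is (α−1)/(α+β−2). With α+β = 30, the mode is (α−1)/28.
Set (α−1)/28 = 0.75 → α = 1 + 0.75·28 = 22.00.
β = 30 − α = 8.00.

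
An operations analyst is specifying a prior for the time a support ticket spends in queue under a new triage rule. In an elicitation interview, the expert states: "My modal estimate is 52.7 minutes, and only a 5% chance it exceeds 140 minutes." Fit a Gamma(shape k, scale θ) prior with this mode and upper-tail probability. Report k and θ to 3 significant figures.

Gamma(k,θ) with k>1 has mode (k−1)θ, so θ = 52.7/(k−1).
Need P(X < 140) = 0.95 with θ tied to k this way. Start at k = 2, θ = 52.7: P(X<140) ≈ 0.743.
Too low — raise k to concentrate. Iterating converges to k ≈ 3.82.
Then θ = 52.7/(3.82−1) ≈ 18.7.

k ≈ 3.82, θ ≈ 18.7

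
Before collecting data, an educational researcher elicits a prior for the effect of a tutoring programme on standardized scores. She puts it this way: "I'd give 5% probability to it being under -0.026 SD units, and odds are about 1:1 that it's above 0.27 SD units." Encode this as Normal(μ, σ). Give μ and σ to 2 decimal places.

μ = 0.27, σ = 0.18

The p-quantile of Normal(μ,σ) is μ + z_p·σ, with z_{0.05} = -1.645 and z_{0.5} = 0.
Eliminate σ: μ = (z₂·x₁ − z₁·x₂)/(z₂ − z₁) = (0·-0.026 − (-1.645)·0.27)/1.645 = 0.27.
Then σ = (x₂ − x₁)/(z₂ − z₁) = (0.27 − -0.026)/1.645 = 0.18.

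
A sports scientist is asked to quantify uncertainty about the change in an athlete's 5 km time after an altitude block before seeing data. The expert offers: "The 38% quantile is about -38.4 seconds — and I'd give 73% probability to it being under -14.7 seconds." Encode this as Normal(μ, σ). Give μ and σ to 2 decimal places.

The p-quantile of Normal(μ,σ) is μ + z_p·σ, with z_{0.38} = -0.3055 and z_{0.73} = 0.6128.
Eliminate σ: μ = (z₂·x₁ − z₁·x₂)/(z₂ − z₁) = (0.6128·-38.4 − (-0.3055)·-14.7)/0.9183 = -30.52.
Then σ = (x₂ − x₁)/(z₂ − z₁) = (-14.7 − -38.4)/0.9183 = 25.81.

μ = -30.52, σ = 25.81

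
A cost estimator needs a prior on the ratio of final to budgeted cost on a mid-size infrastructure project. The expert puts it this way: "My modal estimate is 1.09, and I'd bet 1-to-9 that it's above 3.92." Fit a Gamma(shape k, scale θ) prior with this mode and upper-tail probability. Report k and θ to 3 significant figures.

Gamma(k,θ) with k>1 has mode (k−1)θ, so θ = 1.09/(k−1).
Need P(X < 3.92) = 0.9 with θ tied to k this way. Start at k = 2, θ = 1.09: P(X<3.92) ≈ 0.874.
Too low — raise k to concentrate. Iterating converges to k ≈ 2.14.
Then θ = 1.09/(2.14−1) ≈ 0.957.

k ≈ 2.14, θ ≈ 0.957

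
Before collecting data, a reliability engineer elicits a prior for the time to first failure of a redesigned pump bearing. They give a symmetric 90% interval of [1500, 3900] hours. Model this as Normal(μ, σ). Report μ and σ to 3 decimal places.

A symmetric 90% interval runs μ ± z·σ with z = 1.645.
Half-width = 1200, so σ = 1200/1.645 = 729.548.
μ is the interval midpoint, 2700.000.

μ = 2700.000, σ = 729.548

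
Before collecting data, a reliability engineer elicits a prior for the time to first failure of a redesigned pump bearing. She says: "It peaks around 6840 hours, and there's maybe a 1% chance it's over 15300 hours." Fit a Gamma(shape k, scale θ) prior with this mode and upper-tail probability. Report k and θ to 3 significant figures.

Gamma(k,θ) with k>1 has mode (k−1)θ, so θ = 6840/(k−1).
Need P(X < 15300) = 0.99 with θ tied to k this way. Start at k = 2, θ = 6840: P(X<15300) ≈ 0.654.
Too low — raise k to concentrate. Iterating converges to k ≈ 8.41.
Then θ = 6840/(8.41−1) ≈ 923.

k ≈ 8.41, θ ≈ 923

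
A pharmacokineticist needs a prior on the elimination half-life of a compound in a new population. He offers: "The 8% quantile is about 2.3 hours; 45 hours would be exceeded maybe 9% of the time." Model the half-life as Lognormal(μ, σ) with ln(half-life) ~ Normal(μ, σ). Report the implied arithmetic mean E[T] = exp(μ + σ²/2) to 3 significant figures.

E[T] ≈ 18.9 hours

If T ~ Lognormal(μ,σ) then ln T ~ Normal(μ,σ), so the p-quantile of ln T is μ + z_p·σ.
ln(2.3) = 0.8329 and ln(45) = 3.807; z_{0.08} = -1.405, z_{0.91} = 1.341.
σ = (3.807 − 0.8329)/(1.341 − (-1.405)) = 1.083.
μ = 0.8329 − (-1.405)·1.083 = 2.355.
E[T] = exp(μ + σ²/2) = exp(2.355 + 0.5865) = 18.9 hours.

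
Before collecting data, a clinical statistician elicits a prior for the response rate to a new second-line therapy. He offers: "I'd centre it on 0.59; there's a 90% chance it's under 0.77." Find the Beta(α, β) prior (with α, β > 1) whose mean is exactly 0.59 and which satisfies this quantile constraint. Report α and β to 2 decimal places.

α ≈ 6.70, β ≈ 4.66

With mean 0.59 fixed, write α = 0.59s, β = 0.41s where s = α+β.
Need P(θ < 0.77) = 0.9 under Beta(0.59s, 0.41s). Normal approximation: (q−m)/√(m(1−m)/s) ≈ z_{0.9} = 1.28, so s ≈ 0.59·0.41·(1.28)²/(0.77−0.59)² = 12.3.
At s = 12.3: P(θ<0.77) ≈ 0.909. Adjusting to match 0.9 gives s ≈ 11.35.
So α = 0.59·11.35 ≈ 6.70, β = 0.41·11.35 ≈ 4.66.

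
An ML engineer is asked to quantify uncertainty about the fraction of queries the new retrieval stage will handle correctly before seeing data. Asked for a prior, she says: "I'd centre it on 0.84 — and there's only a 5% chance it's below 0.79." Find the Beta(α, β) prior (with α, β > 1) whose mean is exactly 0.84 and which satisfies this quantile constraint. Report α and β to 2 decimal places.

α ≈ 133.60, β ≈ 25.45

With mean 0.84 fixed, write α = 0.84s, β = 0.16s where s = α+β.
Need P(θ < 0.79) = 0.05 under Beta(0.84s, 0.16s). Normal approximation: (q−m)/√(m(1−m)/s) ≈ z_{0.05} = -1.64, so s ≈ 0.84·0.16·(-1.64)²/(0.79−0.84)² = 145.5.
At s = 145.5: P(θ<0.79) ≈ 0.057. Adjusting to match 0.05 gives s ≈ 159.05.
So α = 0.84·159.05 ≈ 133.60, β = 0.16·159.05 ≈ 25.45.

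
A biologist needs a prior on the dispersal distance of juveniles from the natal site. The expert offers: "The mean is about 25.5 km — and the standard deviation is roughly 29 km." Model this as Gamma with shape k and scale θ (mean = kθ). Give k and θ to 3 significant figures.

k ≈ 0.773, θ ≈ 33

For Gamma(k, scale θ): mean = kθ, variance = kθ², so CV = 1/√k.
CV = SD/mean = 29/25.5 = 1.137, hence k = 1/CV² = 0.773.
Then θ = mean/k = 25.5/0.773 = 33.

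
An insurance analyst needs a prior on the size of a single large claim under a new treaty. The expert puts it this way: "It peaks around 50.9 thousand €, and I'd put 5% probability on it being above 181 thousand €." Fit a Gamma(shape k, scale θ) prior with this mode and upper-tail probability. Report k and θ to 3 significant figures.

k ≈ 2.6, θ ≈ 31.8

Gamma(k,θ) with k>1 has mode (k−1)θ, so θ = 50.9/(k−1).
Need P(X < 181) = 0.95 with θ tied to k this way. Start at k = 2, θ = 50.9: P(X<181) ≈ 0.870.
Too low — raise k to concentrate. Iterating converges to k ≈ 2.6.
Then θ = 50.9/(2.6−1) ≈ 31.8.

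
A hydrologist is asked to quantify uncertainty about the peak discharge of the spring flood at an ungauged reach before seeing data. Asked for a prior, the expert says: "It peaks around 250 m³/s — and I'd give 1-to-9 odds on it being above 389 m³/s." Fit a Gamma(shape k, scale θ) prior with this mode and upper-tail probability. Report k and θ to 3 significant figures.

k ≈ 10.6, θ ≈ 26.1

Gamma(k,θ) with k>1 has mode (k−1)θ, so θ = 250/(k−1).
Need P(X < 389) = 0.9 with θ tied to k this way. Start at k = 2, θ = 250: P(X<389) ≈ 0.461.
Too low — raise k to concentrate. Iterating converges to k ≈ 10.6.
Then θ = 250/(10.6−1) ≈ 26.1.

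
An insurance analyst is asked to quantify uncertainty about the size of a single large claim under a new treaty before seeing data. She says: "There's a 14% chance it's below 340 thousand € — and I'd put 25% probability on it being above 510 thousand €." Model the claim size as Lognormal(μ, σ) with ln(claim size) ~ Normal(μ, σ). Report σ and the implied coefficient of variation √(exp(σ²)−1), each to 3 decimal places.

σ ≈ 0.231, CV ≈ 0.234

If T ~ Lognormal(μ,σ) then ln T ~ Normal(μ,σ), so the p-quantile of ln T is μ + z_p·σ.
ln(340) = 5.829 and ln(510) = 6.234; z_{0.14} = -1.08, z_{0.75} = 0.6745.
σ = (6.234 − 5.829)/(0.6745 − (-1.08)) = 0.231.
μ = 5.829 − (-1.08)·0.231 = 6.079.
CV = √(exp(σ²)−1) = √(exp(0.0534)−1) = 0.234.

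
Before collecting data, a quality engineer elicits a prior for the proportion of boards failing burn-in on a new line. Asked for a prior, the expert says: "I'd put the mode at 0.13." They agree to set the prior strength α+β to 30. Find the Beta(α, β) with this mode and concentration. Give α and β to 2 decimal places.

α = 4.64, β = 25.36

For α,β > 1 the Beta mode is (α−1)/(α+β−2). With α+β = 30, the mode is (α−1)/28.
Set (α−1)/28 = 0.13 → α = 1 + 0.13·28 = 4.64.
β = 30 − α = 25.36.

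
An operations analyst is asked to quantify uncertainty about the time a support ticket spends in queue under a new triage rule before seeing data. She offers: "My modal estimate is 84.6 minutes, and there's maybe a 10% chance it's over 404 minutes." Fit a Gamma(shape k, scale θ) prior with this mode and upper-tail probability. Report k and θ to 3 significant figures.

k ≈ 1.73, θ ≈ 116

Gamma(k,θ) with k>1 has mode (k−1)θ, so θ = 84.6/(k−1).
Need P(X < 404) = 0.9 with θ tied to k this way. Start at k = 2, θ = 84.6: P(X<404) ≈ 0.951.
Too high — lower k to spread out. Iterating converges to k ≈ 1.73.
Then θ = 84.6/(1.73−1) ≈ 116.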